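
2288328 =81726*28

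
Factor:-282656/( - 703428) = 88/219  =  2^3*3^( - 1)*11^1*73^( - 1)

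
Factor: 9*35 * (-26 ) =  - 2^1*3^2*5^1*7^1*13^1 = - 8190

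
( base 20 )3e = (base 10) 74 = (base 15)4e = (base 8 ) 112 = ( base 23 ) 35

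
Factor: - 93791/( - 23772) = 2^(  -  2) * 3^(  -  1)*7^( - 1) * 71^1 * 283^( - 1 )*1321^1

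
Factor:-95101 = -95101^1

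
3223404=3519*916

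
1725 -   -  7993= 9718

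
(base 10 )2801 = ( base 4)223301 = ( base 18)8bb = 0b101011110001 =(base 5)42201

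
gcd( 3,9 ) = 3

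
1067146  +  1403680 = 2470826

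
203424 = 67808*3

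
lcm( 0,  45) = 0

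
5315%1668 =311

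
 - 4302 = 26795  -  31097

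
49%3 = 1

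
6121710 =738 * 8295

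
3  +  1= 4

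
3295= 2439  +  856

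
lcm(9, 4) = 36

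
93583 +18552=112135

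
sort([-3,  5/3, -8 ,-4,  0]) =[-8,  -  4, - 3 , 0, 5/3 ] 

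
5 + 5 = 10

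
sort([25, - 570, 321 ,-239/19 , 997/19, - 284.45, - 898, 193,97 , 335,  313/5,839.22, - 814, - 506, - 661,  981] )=[ -898, - 814, - 661 , - 570 , - 506, - 284.45, - 239/19,25,997/19, 313/5,97,193,321,335, 839.22 , 981 ]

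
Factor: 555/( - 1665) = - 1/3  =  - 3^( - 1) 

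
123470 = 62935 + 60535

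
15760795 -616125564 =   -  600364769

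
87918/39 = 2254 + 4/13=2254.31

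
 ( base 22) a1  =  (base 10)221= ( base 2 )11011101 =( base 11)191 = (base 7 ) 434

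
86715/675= 1927/15 = 128.47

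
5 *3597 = 17985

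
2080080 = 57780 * 36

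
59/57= 59/57 = 1.04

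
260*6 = 1560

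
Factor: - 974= -2^1 * 487^1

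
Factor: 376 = 2^3*47^1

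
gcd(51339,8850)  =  3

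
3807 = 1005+2802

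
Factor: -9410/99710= - 941/9971 = - 13^( - 2)*59^( - 1 )*941^1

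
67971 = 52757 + 15214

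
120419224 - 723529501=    - 603110277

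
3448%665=123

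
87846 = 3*29282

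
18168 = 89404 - 71236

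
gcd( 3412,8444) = 4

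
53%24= 5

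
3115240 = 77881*40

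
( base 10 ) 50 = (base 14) 38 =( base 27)1n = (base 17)2g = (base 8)62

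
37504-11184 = 26320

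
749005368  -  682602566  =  66402802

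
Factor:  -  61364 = -2^2*23^2*29^1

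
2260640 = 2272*995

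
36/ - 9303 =-1 + 3089/3101 = - 0.00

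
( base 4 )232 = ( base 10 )46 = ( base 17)2c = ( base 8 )56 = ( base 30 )1G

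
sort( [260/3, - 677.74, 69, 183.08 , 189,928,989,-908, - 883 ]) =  [ - 908,-883, - 677.74,69,  260/3,183.08,189, 928,989 ] 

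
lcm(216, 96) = 864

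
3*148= 444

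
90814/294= 308 + 131/147= 308.89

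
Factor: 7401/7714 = 2^( - 1)*3^1*7^( - 1)*19^(-1 )  *  29^( - 1 )*2467^1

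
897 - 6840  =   - 5943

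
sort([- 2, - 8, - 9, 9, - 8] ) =[ - 9, - 8,  -  8,-2,9]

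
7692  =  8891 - 1199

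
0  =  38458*0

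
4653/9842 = 4653/9842 = 0.47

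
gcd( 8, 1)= 1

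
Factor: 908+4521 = 61^1 * 89^1 = 5429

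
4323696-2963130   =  1360566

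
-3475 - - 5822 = 2347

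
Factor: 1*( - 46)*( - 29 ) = 2^1*23^1*29^1 = 1334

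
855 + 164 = 1019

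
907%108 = 43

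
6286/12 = 523+5/6 = 523.83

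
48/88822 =24/44411=0.00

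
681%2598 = 681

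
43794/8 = 21897/4=5474.25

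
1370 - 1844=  - 474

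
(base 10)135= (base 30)4F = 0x87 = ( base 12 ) B3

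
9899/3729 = 9899/3729 = 2.65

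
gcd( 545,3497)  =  1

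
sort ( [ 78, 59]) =[ 59,78 ] 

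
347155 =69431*5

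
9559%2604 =1747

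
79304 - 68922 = 10382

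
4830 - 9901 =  - 5071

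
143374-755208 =- 611834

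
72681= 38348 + 34333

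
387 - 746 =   -  359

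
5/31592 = 5/31592= 0.00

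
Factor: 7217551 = 11^1*656141^1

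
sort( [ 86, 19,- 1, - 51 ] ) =[ - 51, - 1,19,86 ]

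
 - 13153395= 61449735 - 74603130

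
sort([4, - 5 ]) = [ - 5,4 ] 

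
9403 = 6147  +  3256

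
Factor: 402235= 5^1 * 80447^1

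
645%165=150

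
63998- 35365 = 28633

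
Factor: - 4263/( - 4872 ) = 7/8 = 2^( - 3)*7^1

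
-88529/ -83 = 88529/83 = 1066.61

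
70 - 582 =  - 512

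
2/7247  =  2/7247 = 0.00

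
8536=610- - 7926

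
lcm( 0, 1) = 0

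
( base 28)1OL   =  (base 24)2dd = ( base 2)10111000101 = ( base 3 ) 2000201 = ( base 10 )1477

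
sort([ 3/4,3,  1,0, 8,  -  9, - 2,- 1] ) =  [-9, - 2,-1, 0, 3/4, 1,3 , 8] 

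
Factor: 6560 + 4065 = 5^4*17^1 = 10625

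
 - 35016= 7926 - 42942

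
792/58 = 13 + 19/29 = 13.66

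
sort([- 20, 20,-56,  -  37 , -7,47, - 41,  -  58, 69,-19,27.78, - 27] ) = [-58 ,-56,  -  41, - 37, - 27,  -  20,  -  19,-7, 20, 27.78, 47, 69] 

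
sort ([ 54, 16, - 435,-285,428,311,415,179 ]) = [ - 435,-285, 16, 54, 179,  311,  415, 428] 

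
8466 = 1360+7106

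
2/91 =2/91 = 0.02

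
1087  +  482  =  1569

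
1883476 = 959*1964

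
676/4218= 338/2109 = 0.16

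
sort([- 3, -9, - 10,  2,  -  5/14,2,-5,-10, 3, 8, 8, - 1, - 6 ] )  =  [-10,  -  10, - 9, -6, - 5, - 3 , - 1, - 5/14,2,2, 3,8, 8]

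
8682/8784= 1447/1464= 0.99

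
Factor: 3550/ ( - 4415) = -2^1*5^1*71^1*883^(-1 ) = - 710/883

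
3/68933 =3/68933=0.00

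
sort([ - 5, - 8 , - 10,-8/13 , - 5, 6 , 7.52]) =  [ - 10 ,  -  8, - 5, - 5, - 8/13,6, 7.52]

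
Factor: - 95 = -5^1*19^1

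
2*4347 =8694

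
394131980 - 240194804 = 153937176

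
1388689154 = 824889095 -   -  563800059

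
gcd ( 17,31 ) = 1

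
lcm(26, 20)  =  260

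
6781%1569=505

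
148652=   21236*7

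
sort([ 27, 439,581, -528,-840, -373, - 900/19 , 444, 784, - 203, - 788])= [ - 840, - 788, - 528,  -  373 ,-203, -900/19  ,  27,439, 444, 581, 784]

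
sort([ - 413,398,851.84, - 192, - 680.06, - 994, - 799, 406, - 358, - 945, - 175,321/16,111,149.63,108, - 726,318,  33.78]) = [ -994, - 945, - 799, -726,  -  680.06, - 413 , - 358,-192 , - 175,321/16,33.78, 108,111 , 149.63, 318,398,406,851.84] 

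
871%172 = 11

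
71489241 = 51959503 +19529738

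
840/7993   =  840/7993 =0.11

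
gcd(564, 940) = 188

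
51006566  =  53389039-2382473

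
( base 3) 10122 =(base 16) 62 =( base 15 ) 68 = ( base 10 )98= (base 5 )343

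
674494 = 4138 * 163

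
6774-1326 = 5448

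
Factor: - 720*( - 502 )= 2^5*3^2*5^1*251^1 = 361440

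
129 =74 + 55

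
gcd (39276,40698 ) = 18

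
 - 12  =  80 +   -  92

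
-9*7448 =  - 67032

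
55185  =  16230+38955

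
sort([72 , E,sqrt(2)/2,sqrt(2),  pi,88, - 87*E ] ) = [ - 87*E,sqrt(2 ) /2 , sqrt(2 ),E,pi,72,88] 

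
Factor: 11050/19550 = 13/23 = 13^1*23^( - 1) 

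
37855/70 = 7571/14 = 540.79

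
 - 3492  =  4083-7575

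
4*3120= 12480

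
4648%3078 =1570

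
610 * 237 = 144570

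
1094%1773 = 1094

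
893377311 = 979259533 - 85882222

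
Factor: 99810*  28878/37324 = 3^3*5^1* 7^( - 1)*31^ ( - 1) * 43^ ( - 1 )*1109^1*4813^1 =720578295/9331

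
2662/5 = 532+2/5 = 532.40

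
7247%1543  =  1075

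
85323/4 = 21330 + 3/4 = 21330.75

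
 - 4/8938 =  - 1 + 4467/4469 = - 0.00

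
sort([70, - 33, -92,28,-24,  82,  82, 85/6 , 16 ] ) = [ - 92, - 33,  -  24, 85/6, 16 , 28, 70,82 , 82 ]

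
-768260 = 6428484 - 7196744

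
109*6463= 704467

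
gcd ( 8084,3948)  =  188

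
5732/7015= 5732/7015 = 0.82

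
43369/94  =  43369/94 = 461.37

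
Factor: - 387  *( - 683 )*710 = 187667910= 2^1 * 3^2*5^1*43^1* 71^1  *  683^1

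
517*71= 36707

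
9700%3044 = 568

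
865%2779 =865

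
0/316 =0  =  0.00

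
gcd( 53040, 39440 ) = 1360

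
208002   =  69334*3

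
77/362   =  77/362 = 0.21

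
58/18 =3 + 2/9 = 3.22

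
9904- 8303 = 1601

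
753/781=753/781  =  0.96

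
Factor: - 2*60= - 2^3 * 3^1*5^1 = -120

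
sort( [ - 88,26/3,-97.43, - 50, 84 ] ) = [ - 97.43, - 88 , - 50 , 26/3, 84 ]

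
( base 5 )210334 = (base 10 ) 6969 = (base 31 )77p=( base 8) 15471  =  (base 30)7m9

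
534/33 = 178/11 = 16.18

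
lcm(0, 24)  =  0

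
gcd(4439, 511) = 1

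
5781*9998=57798438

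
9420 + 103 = 9523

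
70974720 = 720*98576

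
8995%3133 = 2729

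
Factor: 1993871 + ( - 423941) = 2^1*3^1 * 5^1*43^1*1217^1=1569930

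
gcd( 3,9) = 3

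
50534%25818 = 24716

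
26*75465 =1962090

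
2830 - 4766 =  - 1936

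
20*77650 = 1553000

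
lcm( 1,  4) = 4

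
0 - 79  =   - 79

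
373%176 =21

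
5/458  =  5/458 = 0.01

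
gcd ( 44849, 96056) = 1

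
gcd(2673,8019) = 2673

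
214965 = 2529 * 85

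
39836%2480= 156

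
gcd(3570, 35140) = 70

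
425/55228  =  425/55228 = 0.01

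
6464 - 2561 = 3903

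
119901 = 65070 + 54831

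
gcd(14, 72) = 2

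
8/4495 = 8/4495 = 0.00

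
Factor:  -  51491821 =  - 193^1* 266797^1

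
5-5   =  0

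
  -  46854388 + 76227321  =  29372933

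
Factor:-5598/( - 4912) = 2799/2456=   2^( - 3)*3^2* 307^ ( - 1 )*311^1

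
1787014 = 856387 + 930627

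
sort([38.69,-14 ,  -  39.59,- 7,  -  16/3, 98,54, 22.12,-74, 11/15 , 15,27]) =[ - 74,-39.59 , - 14, - 7, - 16/3,11/15,15, 22.12,27,38.69,54 , 98 ] 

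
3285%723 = 393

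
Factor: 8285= 5^1*1657^1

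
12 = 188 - 176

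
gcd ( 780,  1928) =4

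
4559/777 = 5+674/777 = 5.87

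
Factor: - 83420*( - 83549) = 2^2*5^1*29^1*43^2*67^1*97^1 = 6969657580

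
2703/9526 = 2703/9526 = 0.28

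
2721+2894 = 5615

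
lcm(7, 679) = 679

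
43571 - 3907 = 39664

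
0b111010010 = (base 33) E4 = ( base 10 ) 466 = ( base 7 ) 1234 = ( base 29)g2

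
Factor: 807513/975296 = 115359/139328 = 2^ (- 6 )*  3^1  *  7^ ( - 1 ) * 311^( - 1)*38453^1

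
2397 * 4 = 9588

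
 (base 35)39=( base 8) 162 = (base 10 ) 114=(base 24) 4i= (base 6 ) 310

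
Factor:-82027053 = -3^3*3038039^1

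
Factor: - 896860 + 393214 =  - 2^1*3^1*11^1*13^1*587^1 =- 503646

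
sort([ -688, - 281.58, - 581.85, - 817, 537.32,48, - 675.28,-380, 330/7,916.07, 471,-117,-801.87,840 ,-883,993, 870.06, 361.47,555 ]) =[  -  883,-817,-801.87, - 688, - 675.28, - 581.85,-380, - 281.58,-117, 330/7,48,361.47,471 , 537.32,555,840,870.06,  916.07,993 ]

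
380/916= 95/229 = 0.41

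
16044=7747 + 8297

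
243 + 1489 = 1732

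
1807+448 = 2255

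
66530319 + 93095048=159625367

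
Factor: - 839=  - 839^1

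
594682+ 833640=1428322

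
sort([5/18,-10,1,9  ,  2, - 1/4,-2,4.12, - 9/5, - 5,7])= [ - 10,  -  5,-2, - 9/5, - 1/4, 5/18,1, 2 , 4.12,7, 9] 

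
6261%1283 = 1129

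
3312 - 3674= - 362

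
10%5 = 0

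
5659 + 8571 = 14230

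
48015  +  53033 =101048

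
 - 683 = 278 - 961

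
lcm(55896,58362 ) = 3968616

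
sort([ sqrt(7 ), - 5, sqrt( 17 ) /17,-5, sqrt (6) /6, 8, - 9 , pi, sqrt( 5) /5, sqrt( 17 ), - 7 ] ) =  [ - 9, - 7, - 5, - 5,sqrt( 17 ) /17,  sqrt(6 )/6, sqrt( 5 )/5,sqrt( 7),  pi, sqrt(17), 8]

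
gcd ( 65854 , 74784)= 38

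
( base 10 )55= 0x37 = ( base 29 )1q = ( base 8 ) 67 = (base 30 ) 1p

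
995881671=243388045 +752493626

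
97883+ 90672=188555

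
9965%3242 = 239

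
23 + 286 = 309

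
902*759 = 684618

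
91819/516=177 + 487/516 = 177.94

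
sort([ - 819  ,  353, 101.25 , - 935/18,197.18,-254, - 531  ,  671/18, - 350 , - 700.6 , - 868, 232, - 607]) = [- 868, - 819, - 700.6, - 607, - 531,-350, -254, - 935/18, 671/18, 101.25,  197.18,232, 353] 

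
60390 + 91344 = 151734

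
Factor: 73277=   73277^1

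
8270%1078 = 724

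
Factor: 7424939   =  43^1*172673^1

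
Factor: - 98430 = -2^1*3^1*5^1*17^1*193^1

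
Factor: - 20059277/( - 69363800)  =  2^ ( - 3)*5^( - 2 )*7^2*11^( -1)*41^( - 1)*179^1*  769^( - 1)*2287^1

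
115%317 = 115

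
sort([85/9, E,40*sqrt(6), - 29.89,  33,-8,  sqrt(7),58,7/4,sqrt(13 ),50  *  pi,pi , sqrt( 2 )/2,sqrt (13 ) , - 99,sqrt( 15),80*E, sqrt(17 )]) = [ - 99, - 29.89,-8, sqrt(2)/2, 7/4,sqrt ( 7),E,pi, sqrt( 13),  sqrt(13),sqrt(15 ),sqrt( 17) , 85/9,  33 , 58,40*sqrt(6), 50 * pi,80*E]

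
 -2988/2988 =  - 1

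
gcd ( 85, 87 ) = 1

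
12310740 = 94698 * 130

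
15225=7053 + 8172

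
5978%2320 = 1338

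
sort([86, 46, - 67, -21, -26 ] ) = [  -  67,-26, - 21, 46,86 ]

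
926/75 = 12 + 26/75 = 12.35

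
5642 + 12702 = 18344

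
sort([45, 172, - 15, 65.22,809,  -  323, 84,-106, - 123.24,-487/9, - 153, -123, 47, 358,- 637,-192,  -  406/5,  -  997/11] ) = [-637, - 323, - 192,-153, - 123.24, - 123,  -  106,-997/11, - 406/5, - 487/9 , - 15, 45, 47, 65.22 , 84, 172, 358 , 809] 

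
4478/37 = 121  +  1/37 = 121.03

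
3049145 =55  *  55439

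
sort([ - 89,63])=[ - 89, 63 ] 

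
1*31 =31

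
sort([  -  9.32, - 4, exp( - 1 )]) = [ - 9.32, - 4,  exp(  -  1 )] 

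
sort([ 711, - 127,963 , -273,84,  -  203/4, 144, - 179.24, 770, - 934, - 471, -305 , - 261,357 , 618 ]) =[ - 934 ,- 471,  -  305 , -273,-261, - 179.24,  -  127, - 203/4,84, 144 , 357,618,711, 770, 963]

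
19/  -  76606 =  -19/76606 = - 0.00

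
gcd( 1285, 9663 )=1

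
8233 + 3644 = 11877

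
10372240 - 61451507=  - 51079267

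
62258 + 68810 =131068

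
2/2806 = 1/1403 = 0.00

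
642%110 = 92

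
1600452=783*2044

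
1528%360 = 88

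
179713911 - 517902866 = - 338188955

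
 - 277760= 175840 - 453600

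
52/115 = 52/115=0.45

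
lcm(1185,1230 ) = 97170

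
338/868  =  169/434 = 0.39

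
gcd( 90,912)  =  6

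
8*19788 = 158304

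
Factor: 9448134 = 2^1*3^1*709^1*2221^1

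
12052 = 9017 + 3035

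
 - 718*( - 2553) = 1833054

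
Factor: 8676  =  2^2*3^2*241^1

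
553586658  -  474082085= 79504573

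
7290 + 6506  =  13796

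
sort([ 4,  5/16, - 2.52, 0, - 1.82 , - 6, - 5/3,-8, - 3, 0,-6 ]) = [- 8,-6, - 6, - 3, -2.52 , - 1.82, - 5/3 , 0, 0 , 5/16,4 ] 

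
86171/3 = 86171/3 = 28723.67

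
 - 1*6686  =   - 6686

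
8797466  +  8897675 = 17695141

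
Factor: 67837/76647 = 77/87  =  3^(-1)*7^1*11^1 * 29^(-1) 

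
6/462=1/77 = 0.01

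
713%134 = 43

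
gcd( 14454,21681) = 7227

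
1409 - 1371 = 38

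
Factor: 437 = 19^1 * 23^1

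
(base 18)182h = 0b10000100011101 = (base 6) 103125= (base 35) 6W7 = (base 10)8477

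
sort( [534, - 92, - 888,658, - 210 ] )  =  [-888 , - 210, - 92,534,  658 ] 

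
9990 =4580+5410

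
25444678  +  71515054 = 96959732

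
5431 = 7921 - 2490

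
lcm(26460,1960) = 52920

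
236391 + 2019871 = 2256262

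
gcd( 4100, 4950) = 50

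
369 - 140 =229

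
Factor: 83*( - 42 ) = - 3486 = - 2^1*3^1*7^1*83^1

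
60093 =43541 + 16552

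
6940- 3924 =3016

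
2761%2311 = 450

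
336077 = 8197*41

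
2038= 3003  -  965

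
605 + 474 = 1079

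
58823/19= 58823/19 = 3095.95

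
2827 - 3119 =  - 292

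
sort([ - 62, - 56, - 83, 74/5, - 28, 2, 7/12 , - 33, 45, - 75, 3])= [-83 , - 75, - 62 ,-56,-33, - 28, 7/12,2 , 3,74/5,  45]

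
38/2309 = 38/2309  =  0.02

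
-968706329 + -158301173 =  - 1127007502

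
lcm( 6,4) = 12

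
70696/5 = 14139  +  1/5 = 14139.20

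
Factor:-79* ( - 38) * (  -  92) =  - 2^3 *19^1 * 23^1*79^1 = - 276184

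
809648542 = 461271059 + 348377483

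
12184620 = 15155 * 804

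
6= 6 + 0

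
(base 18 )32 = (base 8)70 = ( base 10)56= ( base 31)1p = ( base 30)1q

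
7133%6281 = 852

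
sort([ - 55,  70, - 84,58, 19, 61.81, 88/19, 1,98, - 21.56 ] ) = [ - 84, - 55 , - 21.56,1,88/19, 19,58, 61.81,70, 98 ] 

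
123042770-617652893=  - 494610123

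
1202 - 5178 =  - 3976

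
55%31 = 24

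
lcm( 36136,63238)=252952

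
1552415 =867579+684836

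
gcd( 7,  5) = 1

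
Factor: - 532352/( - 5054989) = 2^7*4159^1*5054989^(-1)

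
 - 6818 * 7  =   - 47726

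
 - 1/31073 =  - 1/31073= -  0.00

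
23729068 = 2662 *8914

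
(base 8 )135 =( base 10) 93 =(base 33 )2r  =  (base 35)2n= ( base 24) 3L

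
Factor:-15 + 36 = 21  =  3^1*7^1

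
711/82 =8+55/82 = 8.67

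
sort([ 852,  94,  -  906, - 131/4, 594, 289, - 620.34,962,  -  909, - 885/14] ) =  [-909, - 906, - 620.34, - 885/14 , - 131/4, 94,289, 594, 852, 962] 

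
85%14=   1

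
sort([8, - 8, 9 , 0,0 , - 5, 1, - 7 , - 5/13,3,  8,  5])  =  [ -8, - 7, -5, - 5/13, 0,  0,1 , 3,5,8,8,9 ]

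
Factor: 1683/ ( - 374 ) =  - 9/2 = -2^( - 1)*3^2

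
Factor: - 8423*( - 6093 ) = 3^2*677^1*8423^1 = 51321339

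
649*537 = 348513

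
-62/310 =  - 1/5 = -  0.20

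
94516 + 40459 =134975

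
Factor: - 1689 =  - 3^1*563^1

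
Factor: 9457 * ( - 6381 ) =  - 3^2*7^2 *193^1*709^1 = - 60345117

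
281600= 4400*64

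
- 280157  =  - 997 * 281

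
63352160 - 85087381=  -21735221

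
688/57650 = 344/28825 = 0.01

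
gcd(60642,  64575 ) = 9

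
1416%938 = 478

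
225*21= 4725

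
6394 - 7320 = - 926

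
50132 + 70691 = 120823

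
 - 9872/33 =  - 9872/33=- 299.15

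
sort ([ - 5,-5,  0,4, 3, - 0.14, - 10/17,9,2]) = [ - 5, - 5, - 10/17, - 0.14,0,2,  3, 4, 9]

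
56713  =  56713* 1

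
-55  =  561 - 616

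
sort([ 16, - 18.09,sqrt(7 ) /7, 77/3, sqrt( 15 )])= [ - 18.09, sqrt(7 ) /7,sqrt(15),16, 77/3 ] 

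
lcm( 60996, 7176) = 121992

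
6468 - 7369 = - 901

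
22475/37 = 22475/37 = 607.43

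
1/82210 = 1/82210=   0.00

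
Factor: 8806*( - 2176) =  -19161856=- 2^8 * 7^1*17^2*37^1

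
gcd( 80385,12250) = 5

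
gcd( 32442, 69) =3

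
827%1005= 827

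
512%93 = 47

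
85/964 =85/964 =0.09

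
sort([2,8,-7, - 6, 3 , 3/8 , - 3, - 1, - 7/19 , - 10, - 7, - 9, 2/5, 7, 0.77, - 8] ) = [ - 10 , - 9, - 8, - 7,-7,-6, - 3, -1, - 7/19,3/8,2/5 , 0.77 , 2,3, 7,  8 ] 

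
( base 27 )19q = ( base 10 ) 998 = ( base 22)218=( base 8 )1746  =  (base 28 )17I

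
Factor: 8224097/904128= 2^( - 6 )*3^(-1) * 7^1*17^ (-1)*181^1*277^ (-1) * 6491^1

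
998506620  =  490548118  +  507958502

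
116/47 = 116/47  =  2.47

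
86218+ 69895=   156113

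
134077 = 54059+80018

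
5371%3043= 2328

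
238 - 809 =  - 571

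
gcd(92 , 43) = 1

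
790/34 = 23 + 4/17 = 23.24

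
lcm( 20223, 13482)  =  40446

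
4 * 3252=13008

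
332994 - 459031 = -126037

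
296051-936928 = -640877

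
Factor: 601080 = 2^3*3^1 *5^1*5009^1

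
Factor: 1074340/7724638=537170/3862319 = 2^1*5^1*37^( - 1 )*47^( - 1)*2221^(  -  1 )*53717^1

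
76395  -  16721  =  59674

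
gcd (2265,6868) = 1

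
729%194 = 147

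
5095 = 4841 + 254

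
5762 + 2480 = 8242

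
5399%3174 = 2225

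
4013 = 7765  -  3752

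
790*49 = 38710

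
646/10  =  323/5=64.60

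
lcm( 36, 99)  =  396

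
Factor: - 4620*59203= - 2^2 *3^1*5^1*7^1*11^1* 73^1*811^1 = - 273517860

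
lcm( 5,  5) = 5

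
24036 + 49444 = 73480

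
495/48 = 165/16 = 10.31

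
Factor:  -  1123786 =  - 2^1*211^1*2663^1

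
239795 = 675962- 436167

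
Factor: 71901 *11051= 3^3*43^1*257^1*2663^1 = 794577951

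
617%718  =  617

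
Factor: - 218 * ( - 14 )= 3052 = 2^2*7^1*109^1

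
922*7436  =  6855992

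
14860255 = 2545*5839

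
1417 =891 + 526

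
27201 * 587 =15966987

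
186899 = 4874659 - 4687760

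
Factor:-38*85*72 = - 232560  =  - 2^4*3^2*5^1*17^1*19^1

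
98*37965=3720570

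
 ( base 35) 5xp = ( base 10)7305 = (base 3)101000120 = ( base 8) 16211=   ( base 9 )11016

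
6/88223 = 6/88223 = 0.00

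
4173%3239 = 934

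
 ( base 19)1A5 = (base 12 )3a4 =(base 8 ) 1054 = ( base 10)556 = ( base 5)4211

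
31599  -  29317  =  2282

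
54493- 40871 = 13622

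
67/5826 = 67/5826 = 0.01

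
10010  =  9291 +719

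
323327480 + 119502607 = 442830087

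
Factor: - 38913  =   - 3^1*7^1*17^1*109^1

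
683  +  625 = 1308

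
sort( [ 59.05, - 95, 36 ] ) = [  -  95,36, 59.05 ]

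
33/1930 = 33/1930 = 0.02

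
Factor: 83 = 83^1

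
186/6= 31=31.00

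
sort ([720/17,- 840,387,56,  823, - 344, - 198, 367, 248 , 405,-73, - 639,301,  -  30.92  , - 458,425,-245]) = [ - 840, - 639,-458, - 344,-245, - 198,-73,  -  30.92,720/17,56 , 248,301,367, 387,405,425 , 823]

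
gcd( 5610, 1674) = 6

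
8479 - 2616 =5863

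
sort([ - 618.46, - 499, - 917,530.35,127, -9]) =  [ - 917, -618.46,-499 ,-9, 127, 530.35] 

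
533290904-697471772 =-164180868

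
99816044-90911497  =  8904547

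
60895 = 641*95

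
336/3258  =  56/543 = 0.10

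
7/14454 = 7/14454 = 0.00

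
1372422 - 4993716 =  - 3621294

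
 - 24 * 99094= -2378256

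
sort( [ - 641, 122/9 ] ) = [ - 641, 122/9 ]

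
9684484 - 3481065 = 6203419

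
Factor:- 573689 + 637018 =63329= 7^1*83^1*109^1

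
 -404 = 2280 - 2684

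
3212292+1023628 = 4235920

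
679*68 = 46172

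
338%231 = 107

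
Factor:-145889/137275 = -5^( - 2 )*17^( - 2)*19^( - 1 )*23^1*6343^1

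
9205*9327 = 85855035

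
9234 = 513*18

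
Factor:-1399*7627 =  - 29^1 * 263^1*1399^1=- 10670173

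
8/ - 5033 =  - 8/5033 = - 0.00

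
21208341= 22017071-808730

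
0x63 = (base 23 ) 47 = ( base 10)99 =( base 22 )4B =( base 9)120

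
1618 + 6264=7882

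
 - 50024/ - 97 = 515 + 69/97  =  515.71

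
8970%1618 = 880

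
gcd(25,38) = 1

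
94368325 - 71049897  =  23318428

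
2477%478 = 87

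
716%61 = 45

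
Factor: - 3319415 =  - 5^1*11^1*60353^1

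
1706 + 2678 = 4384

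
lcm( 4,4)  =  4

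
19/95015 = 19/95015  =  0.00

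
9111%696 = 63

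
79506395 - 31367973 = 48138422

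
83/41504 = 83/41504 = 0.00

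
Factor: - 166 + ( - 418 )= -2^3*73^1  =  -584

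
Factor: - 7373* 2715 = - 3^1*5^1*73^1*101^1*181^1 = - 20017695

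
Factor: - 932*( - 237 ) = 2^2*3^1*79^1*233^1 = 220884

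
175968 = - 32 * (- 5499) 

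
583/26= 583/26 = 22.42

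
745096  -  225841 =519255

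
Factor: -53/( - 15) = 3^( - 1)*5^(-1)*53^1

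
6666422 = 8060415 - 1393993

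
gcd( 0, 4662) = 4662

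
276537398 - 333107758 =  - 56570360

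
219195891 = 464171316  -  244975425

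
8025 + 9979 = 18004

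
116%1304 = 116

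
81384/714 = 113 + 117/119 = 113.98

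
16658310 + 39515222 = 56173532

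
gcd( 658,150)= 2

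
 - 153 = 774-927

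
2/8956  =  1/4478 = 0.00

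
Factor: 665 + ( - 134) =3^2*59^1=531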